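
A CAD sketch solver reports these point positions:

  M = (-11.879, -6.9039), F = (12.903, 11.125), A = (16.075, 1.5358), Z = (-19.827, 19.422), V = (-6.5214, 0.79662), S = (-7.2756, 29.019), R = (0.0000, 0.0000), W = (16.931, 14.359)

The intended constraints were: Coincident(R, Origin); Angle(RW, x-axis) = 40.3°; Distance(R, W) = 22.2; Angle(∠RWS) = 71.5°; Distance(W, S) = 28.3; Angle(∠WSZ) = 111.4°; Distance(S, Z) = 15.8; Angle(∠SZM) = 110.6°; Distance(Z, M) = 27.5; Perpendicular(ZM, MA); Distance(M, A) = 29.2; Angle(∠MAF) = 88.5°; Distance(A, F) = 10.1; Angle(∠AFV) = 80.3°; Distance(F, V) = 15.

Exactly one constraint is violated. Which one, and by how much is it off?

Distance(F, V) = 15 — off by 7.00.

R = (0.00, 0.00) ✓; RW at 40.30° ✓; |RW| = 22.20 ✓; ∠RWS = 71.50° ✓; |WS| = 28.30 ✓; ∠WSZ = 111.4° ✓; |SZ| = 15.80 ✓; ∠SZM = 110.6° ✓; |ZM| = 27.50 ✓; ∠(ZM, MA) = 90.00° ✓; |MA| = 29.20 ✓; ∠MAF = 88.50° ✓; |AF| = 10.10 ✓; ∠AFV = 80.30° ✓; |FV| = 22.00 ✗.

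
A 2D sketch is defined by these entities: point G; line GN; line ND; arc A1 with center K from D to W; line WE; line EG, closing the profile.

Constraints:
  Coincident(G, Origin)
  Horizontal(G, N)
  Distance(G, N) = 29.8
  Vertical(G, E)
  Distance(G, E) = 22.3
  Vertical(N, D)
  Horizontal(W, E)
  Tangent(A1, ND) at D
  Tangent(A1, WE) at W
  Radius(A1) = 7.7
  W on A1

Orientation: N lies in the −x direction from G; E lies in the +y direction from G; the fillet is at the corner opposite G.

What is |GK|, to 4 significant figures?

26.49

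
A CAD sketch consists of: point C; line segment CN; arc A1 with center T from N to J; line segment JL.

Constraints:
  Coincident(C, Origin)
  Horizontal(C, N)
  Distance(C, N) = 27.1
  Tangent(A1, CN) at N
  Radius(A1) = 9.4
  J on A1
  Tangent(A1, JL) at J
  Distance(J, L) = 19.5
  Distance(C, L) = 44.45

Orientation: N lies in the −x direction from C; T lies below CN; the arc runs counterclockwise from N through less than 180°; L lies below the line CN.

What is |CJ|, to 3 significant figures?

38.0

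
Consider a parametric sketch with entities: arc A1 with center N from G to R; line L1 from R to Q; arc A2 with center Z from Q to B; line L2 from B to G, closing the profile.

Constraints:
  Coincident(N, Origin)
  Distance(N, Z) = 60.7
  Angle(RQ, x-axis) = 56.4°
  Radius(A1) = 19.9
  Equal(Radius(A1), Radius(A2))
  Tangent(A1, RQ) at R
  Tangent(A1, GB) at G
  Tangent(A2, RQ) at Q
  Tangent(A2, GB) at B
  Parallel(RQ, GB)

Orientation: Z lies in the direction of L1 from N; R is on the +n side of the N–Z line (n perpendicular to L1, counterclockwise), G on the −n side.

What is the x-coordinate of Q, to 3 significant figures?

17.0

The slot axis is L1's direction at 56.4°, so u = (cos 56.4°, sin 56.4°) = (0.553, 0.833) and n = (−sin 56.4°, cos 56.4°) = (-0.833, 0.553). N is at the origin and Z lies 60.7 along u from N, so Z = 60.7·u = (33.6, 50.6). Tangency of A1 to both parallel lines with radius 19.9 puts R and G at N ± 19.9·n: R = (-16.6, 11.0), G = (16.6, -11.0). Equal radii place Q and B the same way about Z: Q = Z + 19.9·n = (17.0, 61.6), B = Z − 19.9·n = (50.2, 39.5). So Q.x = 17.0.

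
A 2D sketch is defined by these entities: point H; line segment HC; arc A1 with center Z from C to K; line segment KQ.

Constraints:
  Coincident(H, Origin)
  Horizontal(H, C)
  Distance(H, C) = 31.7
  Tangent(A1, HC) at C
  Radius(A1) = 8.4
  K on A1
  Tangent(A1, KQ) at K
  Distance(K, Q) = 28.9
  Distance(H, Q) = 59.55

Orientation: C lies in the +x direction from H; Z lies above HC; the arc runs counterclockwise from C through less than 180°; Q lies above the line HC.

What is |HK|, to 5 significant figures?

39.879

H is at the origin; HC is horizontal with |HC| = 31.7 and C on the +x side, so C = (31.700, 0.0000). Since A1 is tangent to HC there, ZC ⟂ HC, so Z = C + (0, 8.4) = (31.700, 8.4000). Since ZK ⟂ KQ (tangency), |ZQ| = √(8.4² + 28.9²) = 30.096 regardless of where K sits on A1. So Q lies on both circle(H, 59.55) and circle(Z, 30.096); the above-HC intersection is Q = (50.067, 32.242). K is the foot of the tangent from Q: K = (39.521, 5.3348).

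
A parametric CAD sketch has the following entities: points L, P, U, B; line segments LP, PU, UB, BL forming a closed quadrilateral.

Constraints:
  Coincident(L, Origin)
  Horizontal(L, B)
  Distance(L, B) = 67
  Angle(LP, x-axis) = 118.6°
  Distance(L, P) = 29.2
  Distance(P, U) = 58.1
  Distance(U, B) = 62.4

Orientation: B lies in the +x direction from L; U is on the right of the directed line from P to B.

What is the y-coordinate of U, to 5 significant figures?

-26.952

L is at the origin; L and B share the same y with |LB| = 67.0 and B in +x, so B = (67.0, 0). LP runs at 118.6° with |LP| = 29.2, so P = (-13.978, 25.637). U is determined by |PU| = 58.1 and |UB| = 62.4 together: it lies at the intersection of circle(P, 58.1) and circle(B, 62.4). With |PB| = 84.939, the foot of the radical line on PB is 39.419 from P and the perpendicular offset is √(58.1² − 39.419²) = 42.682. Taking the right-of-PB solution: U = (10.721, -26.952).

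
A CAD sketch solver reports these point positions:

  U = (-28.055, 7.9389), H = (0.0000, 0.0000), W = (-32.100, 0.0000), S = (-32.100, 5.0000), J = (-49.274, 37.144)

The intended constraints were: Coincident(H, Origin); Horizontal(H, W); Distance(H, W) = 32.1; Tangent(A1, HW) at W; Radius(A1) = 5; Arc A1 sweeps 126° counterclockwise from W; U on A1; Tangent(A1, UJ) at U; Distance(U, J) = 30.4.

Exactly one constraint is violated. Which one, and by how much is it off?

Distance(U, J) = 30.4 — off by 5.70.

H = (0.00, 0.00) ✓; H.y = 0.00, W.y = 0.00 ✓; |HW| = 32.10 ✓; ∠(SW, WH) = 90.00° ✓; |SW| = 5.000 ✓; bearing(S→U) − bearing(S→W) = 126.0° ✓; |SU| = 5.000 ✓; ∠(SU, UJ) = 90.00° ✓; |UJ| = 36.10 ✗.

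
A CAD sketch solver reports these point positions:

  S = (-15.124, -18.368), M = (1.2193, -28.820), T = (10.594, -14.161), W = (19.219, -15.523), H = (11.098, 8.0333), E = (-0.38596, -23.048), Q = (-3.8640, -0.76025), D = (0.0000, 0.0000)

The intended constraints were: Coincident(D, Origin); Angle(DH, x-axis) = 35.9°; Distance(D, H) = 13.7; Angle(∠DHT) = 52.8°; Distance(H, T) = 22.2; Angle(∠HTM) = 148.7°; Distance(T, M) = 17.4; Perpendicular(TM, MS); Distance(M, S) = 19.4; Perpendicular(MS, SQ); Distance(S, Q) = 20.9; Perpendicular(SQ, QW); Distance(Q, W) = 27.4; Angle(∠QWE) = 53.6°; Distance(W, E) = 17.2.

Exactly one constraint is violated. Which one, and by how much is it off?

Distance(W, E) = 17.2 — off by 3.80.

D = (0.00, 0.00) ✓; DH at 35.90° ✓; |DH| = 13.70 ✓; ∠DHT = 52.80° ✓; |HT| = 22.20 ✓; ∠HTM = 148.7° ✓; |TM| = 17.40 ✓; ∠(TM, MS) = 90.00° ✓; |MS| = 19.40 ✓; ∠(MS, SQ) = 90.00° ✓; |SQ| = 20.90 ✓; ∠(SQ, QW) = 90.00° ✓; |QW| = 27.40 ✓; ∠QWE = 53.60° ✓; |WE| = 21.00 ✗.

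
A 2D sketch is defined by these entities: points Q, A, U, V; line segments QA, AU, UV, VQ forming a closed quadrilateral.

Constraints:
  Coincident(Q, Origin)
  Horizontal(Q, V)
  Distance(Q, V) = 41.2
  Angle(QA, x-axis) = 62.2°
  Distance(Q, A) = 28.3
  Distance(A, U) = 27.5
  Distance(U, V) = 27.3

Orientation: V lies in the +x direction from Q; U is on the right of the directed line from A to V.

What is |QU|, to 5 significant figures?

14.224

Q is at the origin; Q and V share the same y with |QV| = 41.2 and V in +x, so V = (41.2, 0). QA runs at 62.2° with |QA| = 28.3, so A = (13.199, 25.034). U is determined by |AU| = 27.5 and |UV| = 27.3 together: it lies at the intersection of circle(A, 27.5) and circle(V, 27.3). With |AV| = 37.560, the foot of the radical line on AV is 18.926 from A and the perpendicular offset is √(27.5² − 18.926²) = 19.951. Taking the right-of-AV solution: U = (14.011, -2.4544).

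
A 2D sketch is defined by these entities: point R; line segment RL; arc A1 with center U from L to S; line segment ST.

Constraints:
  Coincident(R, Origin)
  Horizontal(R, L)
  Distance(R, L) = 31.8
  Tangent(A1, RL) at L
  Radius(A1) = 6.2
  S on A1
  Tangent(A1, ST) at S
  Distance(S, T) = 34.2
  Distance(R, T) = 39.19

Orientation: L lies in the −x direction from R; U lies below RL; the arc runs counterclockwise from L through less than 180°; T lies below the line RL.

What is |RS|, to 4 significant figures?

37.94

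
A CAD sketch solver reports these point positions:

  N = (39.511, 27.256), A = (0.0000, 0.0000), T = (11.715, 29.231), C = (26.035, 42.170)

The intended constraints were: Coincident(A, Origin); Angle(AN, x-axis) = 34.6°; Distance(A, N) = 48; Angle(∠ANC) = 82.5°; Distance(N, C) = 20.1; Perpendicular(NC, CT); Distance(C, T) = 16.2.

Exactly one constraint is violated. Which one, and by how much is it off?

Distance(C, T) = 16.2 — off by 3.10.

A = (0.00, 0.00) ✓; AN at 34.60° ✓; |AN| = 48.00 ✓; ∠ANC = 82.50° ✓; |NC| = 20.10 ✓; ∠(NC, CT) = 90.00° ✓; |CT| = 19.30 ✗.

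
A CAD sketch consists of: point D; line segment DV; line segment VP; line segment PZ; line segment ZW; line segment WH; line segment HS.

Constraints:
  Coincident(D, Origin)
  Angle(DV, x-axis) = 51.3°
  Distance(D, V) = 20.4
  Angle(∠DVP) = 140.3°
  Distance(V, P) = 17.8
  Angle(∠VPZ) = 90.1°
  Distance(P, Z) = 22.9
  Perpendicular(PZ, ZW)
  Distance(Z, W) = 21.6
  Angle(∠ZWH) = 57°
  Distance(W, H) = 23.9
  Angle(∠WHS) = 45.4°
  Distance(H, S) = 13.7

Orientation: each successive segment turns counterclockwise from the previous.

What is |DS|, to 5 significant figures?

28.068

D is at the origin; DV runs at 51.3° with length 20.4, so V = (12.755, 15.921). ∠DVP = 140.3° gives VP at 91.000° from the x-axis; with |VP| = 17.8, P = (12.444, 33.718). ∠VPZ = 90.1° gives PZ at -179.10° from the x-axis; with |PZ| = 22.9, Z = (-10.453, 33.358). PZ ⟂ ZW, so ZW runs at -89.100°; with |ZW| = 21.6, W = (-10.114, 11.761). ∠ZWH = 57.0° gives WH at 33.900° from the x-axis; with |WH| = 23.9, H = (9.7237, 25.091). ∠WHS = 45.4° gives HS at 168.50° from the x-axis; with |HS| = 13.7, S = (-3.7013, 27.822). Then |DS| = |S − D| = 28.068.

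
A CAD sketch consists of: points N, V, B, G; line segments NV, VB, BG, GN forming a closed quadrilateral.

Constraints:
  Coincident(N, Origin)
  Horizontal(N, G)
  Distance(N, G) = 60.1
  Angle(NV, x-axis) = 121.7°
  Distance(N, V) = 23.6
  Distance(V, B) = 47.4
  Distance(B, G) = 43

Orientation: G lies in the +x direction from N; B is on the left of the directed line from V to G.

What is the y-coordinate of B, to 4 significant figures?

33.45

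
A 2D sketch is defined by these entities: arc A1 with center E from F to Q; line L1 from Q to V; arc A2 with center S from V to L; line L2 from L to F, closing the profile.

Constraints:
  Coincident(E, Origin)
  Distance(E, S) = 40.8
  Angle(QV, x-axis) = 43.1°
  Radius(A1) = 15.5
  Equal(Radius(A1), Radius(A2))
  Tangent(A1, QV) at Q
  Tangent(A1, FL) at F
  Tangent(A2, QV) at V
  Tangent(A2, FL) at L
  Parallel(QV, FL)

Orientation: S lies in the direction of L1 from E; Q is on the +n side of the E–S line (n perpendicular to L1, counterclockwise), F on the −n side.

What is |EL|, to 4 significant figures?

43.65

The slot axis is L1's direction at 43.1°, so u = (cos 43.1°, sin 43.1°) = (0.7302, 0.6833) and n = (−sin 43.1°, cos 43.1°) = (-0.6833, 0.7302). E is at the origin and S lies 40.8 along u from E, so S = 40.8·u = (29.79, 27.88). Tangency of A1 to both parallel lines with radius 15.5 puts Q and F at E ± 15.5·n: Q = (-10.59, 11.32), F = (10.59, -11.32). Equal radii place V and L the same way about S: V = S + 15.5·n = (19.20, 39.20), L = S − 15.5·n = (40.38, 16.56). Then |EL| = |L − E| = 43.65.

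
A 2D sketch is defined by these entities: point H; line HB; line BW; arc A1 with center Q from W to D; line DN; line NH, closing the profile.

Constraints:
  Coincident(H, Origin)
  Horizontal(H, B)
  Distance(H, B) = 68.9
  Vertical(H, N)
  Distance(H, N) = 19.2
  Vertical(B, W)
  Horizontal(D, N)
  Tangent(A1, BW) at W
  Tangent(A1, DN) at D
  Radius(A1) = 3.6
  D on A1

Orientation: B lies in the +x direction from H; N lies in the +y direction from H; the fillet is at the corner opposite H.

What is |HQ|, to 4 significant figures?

67.14

H is at the origin; H and B share the same y with |HB| = 68.9 and B on the +x side, so B = (68.90, 0.000). H and N share the same x with |HN| = 19.2 and N on the +y side, so N = (0.000, 19.20). The virtual corner opposite H is at (68.90, 19.20). Since A1 is tangent to BW there, QW ⟂ BW and tangency of A1 to DN means the radius QD is perpendicular to DN, with radius 3.6, so the center Q sits 3.6 in from both sides at Q = (65.30, 15.60). Then |HQ| = |Q − H| = 67.14.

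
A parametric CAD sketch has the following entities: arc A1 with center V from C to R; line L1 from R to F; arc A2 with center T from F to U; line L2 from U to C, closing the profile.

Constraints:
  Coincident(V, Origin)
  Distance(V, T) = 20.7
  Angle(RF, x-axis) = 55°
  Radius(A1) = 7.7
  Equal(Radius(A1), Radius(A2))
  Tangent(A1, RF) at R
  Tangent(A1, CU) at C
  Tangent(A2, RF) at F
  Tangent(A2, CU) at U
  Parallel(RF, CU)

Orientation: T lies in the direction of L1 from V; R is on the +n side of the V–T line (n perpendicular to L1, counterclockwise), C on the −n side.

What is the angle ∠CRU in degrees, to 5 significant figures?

53.352°

The slot axis is L1's direction at 55.0°, so u = (cos 55.0°, sin 55.0°) = (0.57358, 0.81915) and n = (−sin 55.0°, cos 55.0°) = (-0.81915, 0.57358). V is at the origin and T lies 20.7 along u from V, so T = 20.7·u = (11.873, 16.956). Tangency of A1 to both parallel lines with radius 7.7 puts R and C at V ± 7.7·n: R = (-6.3075, 4.4165), C = (6.3075, -4.4165). Equal radii place F and U the same way about T: F = T + 7.7·n = (5.5656, 21.373), U = T − 7.7·n = (18.181, 12.540). Then cos ∠CRU = RC·RU / (|RC||RU|), giving 53.352°.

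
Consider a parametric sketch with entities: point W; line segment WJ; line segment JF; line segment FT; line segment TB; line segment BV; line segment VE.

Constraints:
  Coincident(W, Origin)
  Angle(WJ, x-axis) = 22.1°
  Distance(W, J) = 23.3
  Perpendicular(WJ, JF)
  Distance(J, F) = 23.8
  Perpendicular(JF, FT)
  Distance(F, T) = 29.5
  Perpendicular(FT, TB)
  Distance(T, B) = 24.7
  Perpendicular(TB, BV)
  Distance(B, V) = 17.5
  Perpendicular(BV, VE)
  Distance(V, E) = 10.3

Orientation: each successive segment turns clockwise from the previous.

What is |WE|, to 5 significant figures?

14.699

TB ⟂ BV, so BV runs at 22.100°; with |BV| = 17.5, V = (10.131, 5.0852). BV is perpendicular to VE, so VE runs at -67.900°; with |VE| = 10.3, E = (14.006, -4.4580). Then |WE| = |E − W| = 14.699.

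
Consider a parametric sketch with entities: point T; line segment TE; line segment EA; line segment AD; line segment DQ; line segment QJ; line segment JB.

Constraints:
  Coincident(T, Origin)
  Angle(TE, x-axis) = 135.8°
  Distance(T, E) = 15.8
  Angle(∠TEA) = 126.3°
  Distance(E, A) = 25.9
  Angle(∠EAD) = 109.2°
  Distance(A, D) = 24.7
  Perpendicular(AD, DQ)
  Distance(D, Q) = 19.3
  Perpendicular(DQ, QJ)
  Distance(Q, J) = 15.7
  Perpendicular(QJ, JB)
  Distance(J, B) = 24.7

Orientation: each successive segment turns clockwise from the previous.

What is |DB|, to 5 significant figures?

16.603

T is at the origin; TE runs at 135.8° with length 15.8, so E = (-11.327, 11.015). ∠TEA = 126.3° gives EA at 82.100° from the x-axis; with |EA| = 25.9, A = (-7.7674, 36.669). ∠EAD = 109.2° gives AD at 11.300° from the x-axis; with |AD| = 24.7, D = (16.454, 41.509). AD is perpendicular to DQ, so DQ runs at -78.700°; with |DQ| = 19.3, Q = (20.236, 22.583). The perpendicularity gives QJ at right angles to DQ, so QJ runs at -168.70°; with |QJ| = 15.7, J = (4.8399, 19.507). QJ ⟂ JB, so JB runs at 101.30°; with |JB| = 24.7, B = (4.8889e-05, 43.728). Then |DB| = |B − D| = 16.603.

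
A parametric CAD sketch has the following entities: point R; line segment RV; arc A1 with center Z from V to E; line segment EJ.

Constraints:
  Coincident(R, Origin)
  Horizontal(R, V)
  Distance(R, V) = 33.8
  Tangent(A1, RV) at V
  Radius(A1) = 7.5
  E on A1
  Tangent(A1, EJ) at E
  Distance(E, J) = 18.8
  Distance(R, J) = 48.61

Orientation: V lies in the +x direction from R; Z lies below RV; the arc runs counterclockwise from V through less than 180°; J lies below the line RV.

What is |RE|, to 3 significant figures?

30.9

Checks: |ZE| = 7.500 ✓; ∠(ZE, EJ) = 90.00° ✓; |EJ| = 18.80 ✓; |RJ| = 48.61 ✓.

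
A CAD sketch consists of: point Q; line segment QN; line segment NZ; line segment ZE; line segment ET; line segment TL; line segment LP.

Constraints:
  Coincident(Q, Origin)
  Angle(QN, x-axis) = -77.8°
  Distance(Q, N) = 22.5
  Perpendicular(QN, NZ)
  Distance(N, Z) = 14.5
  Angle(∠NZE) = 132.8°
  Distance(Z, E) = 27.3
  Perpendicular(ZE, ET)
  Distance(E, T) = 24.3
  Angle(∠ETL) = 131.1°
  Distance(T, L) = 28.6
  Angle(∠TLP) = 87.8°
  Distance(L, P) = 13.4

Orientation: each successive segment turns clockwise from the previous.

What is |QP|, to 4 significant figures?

11.51

Q is at the origin; QN runs at -77.8° with length 22.5, so N = (4.755, -21.99). QN is perpendicular to NZ, so NZ runs at -167.8°; with |NZ| = 14.5, Z = (-9.418, -25.06). ∠NZE = 132.8° gives ZE at 145.0° from the x-axis; with |ZE| = 27.3, E = (-31.78, -9.397). The perpendicularity gives ET at right angles to ZE, so ET runs at 55.00°; with |ET| = 24.3, T = (-17.84, 10.51). ∠ETL = 131.1° gives TL at 6.100° from the x-axis; with |TL| = 28.6, L = (10.60, 13.55). ∠TLP = 87.8° gives LP at -86.10° from the x-axis; with |LP| = 13.4, P = (11.51, 0.1781). Then |QP| = |P − Q| = 11.51.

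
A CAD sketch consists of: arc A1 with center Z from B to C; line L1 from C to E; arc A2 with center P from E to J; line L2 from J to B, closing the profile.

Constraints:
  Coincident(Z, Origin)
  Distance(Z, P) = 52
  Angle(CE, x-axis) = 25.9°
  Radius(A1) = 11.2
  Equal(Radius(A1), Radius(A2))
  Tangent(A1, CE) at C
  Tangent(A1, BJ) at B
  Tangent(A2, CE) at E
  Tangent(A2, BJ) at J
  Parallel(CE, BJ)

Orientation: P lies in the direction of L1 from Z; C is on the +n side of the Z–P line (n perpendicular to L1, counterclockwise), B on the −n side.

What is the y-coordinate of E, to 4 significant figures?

32.79

The slot axis is L1's direction at 25.9°, so u = (cos 25.9°, sin 25.9°) = (0.8996, 0.4368) and n = (−sin 25.9°, cos 25.9°) = (-0.4368, 0.8996). Z is at the origin and P lies 52.0 along u from Z, so P = 52.0·u = (46.78, 22.71). Tangency of A1 to both parallel lines with radius 11.2 puts C and B at Z ± 11.2·n: C = (-4.892, 10.08), B = (4.892, -10.08). Equal radii place E and J the same way about P: E = P + 11.2·n = (41.88, 32.79), J = P − 11.2·n = (51.67, 12.64). So E.y = 32.79.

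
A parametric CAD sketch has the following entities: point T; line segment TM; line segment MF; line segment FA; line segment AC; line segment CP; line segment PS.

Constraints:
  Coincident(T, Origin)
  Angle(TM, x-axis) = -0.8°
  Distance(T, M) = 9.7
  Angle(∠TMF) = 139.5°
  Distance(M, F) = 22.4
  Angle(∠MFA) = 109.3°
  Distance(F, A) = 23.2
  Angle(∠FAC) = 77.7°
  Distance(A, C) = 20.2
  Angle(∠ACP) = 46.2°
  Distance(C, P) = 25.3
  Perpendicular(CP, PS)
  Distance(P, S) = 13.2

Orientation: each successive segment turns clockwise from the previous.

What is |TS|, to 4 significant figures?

43.50

T is at the origin; TM runs at -0.8° with length 9.7, so M = (9.699, -0.1354). ∠TMF = 139.5° gives MF at -41.30° from the x-axis; with |MF| = 22.4, F = (26.53, -14.92). ∠MFA = 109.3° gives FA at -112.0° from the x-axis; with |FA| = 23.2, A = (17.84, -36.43). ∠FAC = 77.7° gives AC at 145.7° from the x-axis; with |AC| = 20.2, C = (1.149, -25.05). ∠ACP = 46.2° gives CP at 11.90° from the x-axis; with |CP| = 25.3, P = (25.91, -19.83). CP is perpendicular to PS, so PS runs at -78.10°; with |PS| = 13.2, S = (28.63, -32.75). Then |TS| = |S − T| = 43.50.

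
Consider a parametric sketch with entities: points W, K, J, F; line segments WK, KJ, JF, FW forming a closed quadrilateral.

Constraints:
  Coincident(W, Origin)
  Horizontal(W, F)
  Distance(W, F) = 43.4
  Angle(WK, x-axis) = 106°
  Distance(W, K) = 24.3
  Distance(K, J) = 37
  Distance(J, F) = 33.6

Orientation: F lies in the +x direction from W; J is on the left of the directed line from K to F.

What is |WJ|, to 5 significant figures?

42.580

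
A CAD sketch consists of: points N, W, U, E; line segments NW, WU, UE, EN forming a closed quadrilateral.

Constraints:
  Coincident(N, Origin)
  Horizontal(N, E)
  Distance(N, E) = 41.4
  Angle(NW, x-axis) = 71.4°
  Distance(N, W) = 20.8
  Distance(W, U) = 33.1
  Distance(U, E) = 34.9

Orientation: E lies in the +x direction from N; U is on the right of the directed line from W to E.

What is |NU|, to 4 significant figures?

16.13

Checks: |WU| = 33.10 ✓; |UE| = 34.90 ✓.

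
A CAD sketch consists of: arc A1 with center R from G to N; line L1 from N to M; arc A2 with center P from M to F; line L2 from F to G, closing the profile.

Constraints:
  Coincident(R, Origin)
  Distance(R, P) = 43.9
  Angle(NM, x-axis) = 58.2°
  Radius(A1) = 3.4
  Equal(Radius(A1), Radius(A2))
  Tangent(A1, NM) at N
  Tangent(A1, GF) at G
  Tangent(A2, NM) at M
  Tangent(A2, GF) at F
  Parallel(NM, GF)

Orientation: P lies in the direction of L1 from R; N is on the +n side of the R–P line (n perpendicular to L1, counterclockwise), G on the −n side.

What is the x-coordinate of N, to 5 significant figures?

-2.8896

R is at the origin and P lies 43.9 along u from R, so P = 43.9·u = (23.133, 37.310). Tangency of A1 to both parallel lines with radius 3.4 puts N and G at R ± 3.4·n: N = (-2.8896, 1.7916), G = (2.8896, -1.7916). So N.x = -2.8896.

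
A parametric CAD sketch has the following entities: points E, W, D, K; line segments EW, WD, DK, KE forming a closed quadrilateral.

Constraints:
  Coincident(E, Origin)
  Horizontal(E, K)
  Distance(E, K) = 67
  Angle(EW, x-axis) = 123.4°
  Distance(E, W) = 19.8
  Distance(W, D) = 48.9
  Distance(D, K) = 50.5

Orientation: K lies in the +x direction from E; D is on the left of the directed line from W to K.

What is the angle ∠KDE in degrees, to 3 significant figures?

83.5°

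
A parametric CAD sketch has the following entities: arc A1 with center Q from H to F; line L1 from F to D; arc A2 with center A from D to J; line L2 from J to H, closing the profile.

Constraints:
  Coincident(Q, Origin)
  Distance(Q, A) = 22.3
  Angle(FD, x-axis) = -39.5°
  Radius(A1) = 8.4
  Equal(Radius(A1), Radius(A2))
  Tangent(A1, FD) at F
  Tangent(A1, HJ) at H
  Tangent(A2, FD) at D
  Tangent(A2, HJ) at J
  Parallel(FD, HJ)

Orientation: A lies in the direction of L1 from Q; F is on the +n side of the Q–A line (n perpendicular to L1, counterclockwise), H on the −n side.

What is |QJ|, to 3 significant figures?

23.8

The slot axis is L1's direction at -39.5°, so u = (cos -39.5°, sin -39.5°) = (0.772, -0.636) and n = (−sin -39.5°, cos -39.5°) = (0.636, 0.772). Q is at the origin and A lies 22.3 along u from Q, so A = 22.3·u = (17.2, -14.2). Tangency of A1 to both parallel lines with radius 8.4 puts F and H at Q ± 8.4·n: F = (5.34, 6.48), H = (-5.34, -6.48). Equal radii place D and J the same way about A: D = A + 8.4·n = (22.6, -7.70), J = A − 8.4·n = (11.9, -20.7). Then |QJ| = |J − Q| = 23.8.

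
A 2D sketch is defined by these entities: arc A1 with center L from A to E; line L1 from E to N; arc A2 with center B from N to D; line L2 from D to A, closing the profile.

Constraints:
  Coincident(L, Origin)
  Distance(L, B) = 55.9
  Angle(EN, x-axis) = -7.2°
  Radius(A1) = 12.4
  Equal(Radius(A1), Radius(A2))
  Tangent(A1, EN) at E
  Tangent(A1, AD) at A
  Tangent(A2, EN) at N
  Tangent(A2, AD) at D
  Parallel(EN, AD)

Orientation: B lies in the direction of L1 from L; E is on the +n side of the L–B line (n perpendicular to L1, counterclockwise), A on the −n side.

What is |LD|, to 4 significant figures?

57.26

The slot axis is L1's direction at -7.2°, so u = (cos -7.2°, sin -7.2°) = (0.9921, -0.1253) and n = (−sin -7.2°, cos -7.2°) = (0.1253, 0.9921). L is at the origin and B lies 55.9 along u from L, so B = 55.9·u = (55.46, -7.006). Tangency of A1 to both parallel lines with radius 12.4 puts E and A at L ± 12.4·n: E = (1.554, 12.30), A = (-1.554, -12.30). Equal radii place N and D the same way about B: N = B + 12.4·n = (57.01, 5.296), D = B − 12.4·n = (53.91, -19.31). Then |LD| = |D − L| = 57.26.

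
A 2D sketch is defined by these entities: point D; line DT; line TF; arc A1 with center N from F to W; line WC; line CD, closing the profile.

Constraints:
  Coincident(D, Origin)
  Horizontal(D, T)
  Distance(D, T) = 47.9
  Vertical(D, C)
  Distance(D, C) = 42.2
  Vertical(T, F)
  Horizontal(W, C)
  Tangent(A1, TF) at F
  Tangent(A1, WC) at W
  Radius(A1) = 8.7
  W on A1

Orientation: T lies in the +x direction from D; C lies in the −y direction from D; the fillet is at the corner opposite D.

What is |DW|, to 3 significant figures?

57.6

D is at the origin; D and T share the same y with |DT| = 47.9 and T on the +x side, so T = (47.9, 0.00). D and C share the same x with |DC| = 42.2 and C on the −y side, so C = (0.00, -42.2). The virtual corner opposite D is at (47.9, -42.2). Since A1 is tangent to TF there, NF ⟂ TF and tangency of A1 to WC means the radius NW is perpendicular to WC, with radius 8.7, so the center N sits 8.7 in from both sides at N = (39.2, -33.5). That places the tangent points at F = (47.9, -33.5) on TF and W = (39.2, -42.2) on WC. Then |DW| = |W − D| = 57.6.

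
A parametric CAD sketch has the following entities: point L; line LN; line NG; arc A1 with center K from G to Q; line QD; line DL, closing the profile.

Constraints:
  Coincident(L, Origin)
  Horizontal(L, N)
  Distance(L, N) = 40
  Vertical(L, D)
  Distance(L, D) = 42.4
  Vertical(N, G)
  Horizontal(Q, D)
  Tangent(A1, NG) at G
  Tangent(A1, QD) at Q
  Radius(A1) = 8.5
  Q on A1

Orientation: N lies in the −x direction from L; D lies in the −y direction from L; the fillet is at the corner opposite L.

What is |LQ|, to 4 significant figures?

52.82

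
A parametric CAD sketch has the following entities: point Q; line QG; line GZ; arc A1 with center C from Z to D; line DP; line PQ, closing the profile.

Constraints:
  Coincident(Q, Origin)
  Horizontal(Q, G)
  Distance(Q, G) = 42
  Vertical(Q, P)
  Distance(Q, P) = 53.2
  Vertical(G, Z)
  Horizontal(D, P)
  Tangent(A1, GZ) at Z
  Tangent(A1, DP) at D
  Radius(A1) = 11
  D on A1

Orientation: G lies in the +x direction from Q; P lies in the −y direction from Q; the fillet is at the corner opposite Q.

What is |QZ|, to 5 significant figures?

59.539

Q is at the origin; Q and G share the same y with |QG| = 42.0 and G on the +x side, so G = (42.000, 0.0000). QP is vertical with |QP| = 53.2 and P on the −y side, so P = (0.0000, -53.200). The virtual corner opposite Q is at (42.000, -53.200). Tangency of A1 to GZ means the radius CZ is perpendicular to GZ and since A1 is tangent to DP there, CD ⟂ DP, with radius 11.0, so the center C sits 11.0 in from both sides at C = (31.000, -42.200). That places the tangent points at Z = (42.000, -42.200) on GZ and D = (31.000, -53.200) on DP. Then |QZ| = |Z − Q| = 59.539.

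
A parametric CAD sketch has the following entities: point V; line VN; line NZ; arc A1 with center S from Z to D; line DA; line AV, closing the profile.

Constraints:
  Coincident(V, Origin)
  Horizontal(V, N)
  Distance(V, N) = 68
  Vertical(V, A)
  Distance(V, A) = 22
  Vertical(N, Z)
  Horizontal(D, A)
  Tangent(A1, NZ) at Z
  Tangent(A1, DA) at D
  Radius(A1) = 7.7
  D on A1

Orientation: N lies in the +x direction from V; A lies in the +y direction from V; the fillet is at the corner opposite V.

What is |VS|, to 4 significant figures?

61.97

V is at the origin; VN is horizontal with |VN| = 68.0 and N on the +x side, so N = (68.00, 0.000). VA is vertical with |VA| = 22.0 and A on the +y side, so A = (0.000, 22.00). The virtual corner opposite V is at (68.00, 22.00). A1 meets NZ tangentially, so SZ is at right angles to NZ and since A1 is tangent to DA there, SD ⟂ DA, with radius 7.7, so the center S sits 7.7 in from both sides at S = (60.30, 14.30). Then |VS| = |S − V| = 61.97.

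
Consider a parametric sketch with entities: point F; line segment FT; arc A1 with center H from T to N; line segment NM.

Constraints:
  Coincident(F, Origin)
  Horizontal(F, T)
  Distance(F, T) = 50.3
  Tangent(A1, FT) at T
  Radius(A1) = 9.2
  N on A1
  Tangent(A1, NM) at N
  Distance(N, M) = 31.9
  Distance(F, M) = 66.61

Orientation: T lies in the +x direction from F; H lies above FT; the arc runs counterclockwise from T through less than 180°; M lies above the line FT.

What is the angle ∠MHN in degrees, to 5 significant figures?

73.912°

F is at the origin; F and T share the same y with |FT| = 50.3 and T on the +x side, so T = (50.300, 0.0000). The tangent condition forces HT to be normal to FT, so H = T + (0, 9.2) = (50.300, 9.2000). Since HN ⟂ NM (tangency), |HM| = √(9.2² + 31.9²) = 33.200 regardless of where N sits on A1. So M lies on both circle(F, 66.61) and circle(H, 33.200); the above-FT intersection is M = (51.387, 42.382). N is the foot of the tangent from M: N = (59.218, 11.459).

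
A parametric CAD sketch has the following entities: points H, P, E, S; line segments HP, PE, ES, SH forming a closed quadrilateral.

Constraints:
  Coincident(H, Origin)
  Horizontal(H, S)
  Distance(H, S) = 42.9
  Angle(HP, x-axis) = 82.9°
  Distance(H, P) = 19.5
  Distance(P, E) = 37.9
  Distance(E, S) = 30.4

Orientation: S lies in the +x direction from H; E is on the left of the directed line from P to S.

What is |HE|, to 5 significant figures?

49.076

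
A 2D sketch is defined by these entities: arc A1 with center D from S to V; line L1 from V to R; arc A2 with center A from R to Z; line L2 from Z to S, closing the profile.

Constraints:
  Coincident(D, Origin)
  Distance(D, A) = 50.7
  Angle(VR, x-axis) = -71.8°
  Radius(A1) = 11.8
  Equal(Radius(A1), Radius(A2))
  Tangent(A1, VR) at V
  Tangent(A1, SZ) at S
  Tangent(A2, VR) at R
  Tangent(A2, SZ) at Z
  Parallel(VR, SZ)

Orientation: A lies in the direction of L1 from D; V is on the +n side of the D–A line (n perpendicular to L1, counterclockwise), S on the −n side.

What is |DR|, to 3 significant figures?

52.1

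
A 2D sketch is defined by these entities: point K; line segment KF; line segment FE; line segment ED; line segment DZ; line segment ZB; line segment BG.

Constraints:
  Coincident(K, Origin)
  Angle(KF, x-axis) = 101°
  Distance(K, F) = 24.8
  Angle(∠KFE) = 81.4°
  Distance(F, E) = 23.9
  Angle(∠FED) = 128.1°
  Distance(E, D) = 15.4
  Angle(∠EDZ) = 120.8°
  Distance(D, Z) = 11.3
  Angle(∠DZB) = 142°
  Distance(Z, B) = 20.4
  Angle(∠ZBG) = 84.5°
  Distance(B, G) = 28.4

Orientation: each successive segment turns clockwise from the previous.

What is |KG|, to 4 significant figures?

17.52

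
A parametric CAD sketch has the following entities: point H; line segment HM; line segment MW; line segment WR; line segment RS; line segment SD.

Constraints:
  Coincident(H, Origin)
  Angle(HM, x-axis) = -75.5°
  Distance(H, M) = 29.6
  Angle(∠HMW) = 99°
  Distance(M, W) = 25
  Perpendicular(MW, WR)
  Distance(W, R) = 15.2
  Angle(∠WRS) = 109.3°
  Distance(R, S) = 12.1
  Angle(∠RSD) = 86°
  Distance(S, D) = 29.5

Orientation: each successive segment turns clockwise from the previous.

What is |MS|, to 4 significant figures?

23.52

H is at the origin; HM runs at -75.5° with length 29.6, so M = (7.411, -28.66). ∠HMW = 99.0° gives MW at -156.5° from the x-axis; with |MW| = 25.0, W = (-15.52, -38.63). MW is perpendicular to WR, so WR runs at 113.5°; with |WR| = 15.2, R = (-21.58, -24.69). ∠WRS = 109.3° gives RS at 42.80° from the x-axis; with |RS| = 12.1, S = (-12.70, -16.47). Then |MS| = |S − M| = 23.52.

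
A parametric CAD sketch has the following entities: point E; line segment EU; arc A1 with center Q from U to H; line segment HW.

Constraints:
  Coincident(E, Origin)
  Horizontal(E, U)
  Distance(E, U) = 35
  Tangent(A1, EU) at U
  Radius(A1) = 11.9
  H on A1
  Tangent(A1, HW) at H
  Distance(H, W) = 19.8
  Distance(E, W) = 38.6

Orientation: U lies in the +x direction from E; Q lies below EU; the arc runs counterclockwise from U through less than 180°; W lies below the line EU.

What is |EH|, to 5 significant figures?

25.832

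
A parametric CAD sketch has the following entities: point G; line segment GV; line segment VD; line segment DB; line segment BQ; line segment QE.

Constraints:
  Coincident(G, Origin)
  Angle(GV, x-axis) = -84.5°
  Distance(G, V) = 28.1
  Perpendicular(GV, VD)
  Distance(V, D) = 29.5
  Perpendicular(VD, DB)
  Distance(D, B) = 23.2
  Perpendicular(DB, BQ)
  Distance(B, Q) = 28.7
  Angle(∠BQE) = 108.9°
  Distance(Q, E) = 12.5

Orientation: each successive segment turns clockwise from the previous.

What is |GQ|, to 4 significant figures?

4.965

G is at the origin; GV runs at -84.5° with length 28.1, so V = (2.693, -27.97). GV is perpendicular to VD, so VD runs at -174.5°; with |VD| = 29.5, D = (-26.67, -30.80). The perpendicularity gives DB at right angles to VD, so DB runs at 95.50°; with |DB| = 23.2, B = (-28.89, -7.705). The perpendicularity gives BQ at right angles to DB, so BQ runs at 5.500°; with |BQ| = 28.7, Q = (-0.3267, -4.954). Then |GQ| = |Q − G| = 4.965.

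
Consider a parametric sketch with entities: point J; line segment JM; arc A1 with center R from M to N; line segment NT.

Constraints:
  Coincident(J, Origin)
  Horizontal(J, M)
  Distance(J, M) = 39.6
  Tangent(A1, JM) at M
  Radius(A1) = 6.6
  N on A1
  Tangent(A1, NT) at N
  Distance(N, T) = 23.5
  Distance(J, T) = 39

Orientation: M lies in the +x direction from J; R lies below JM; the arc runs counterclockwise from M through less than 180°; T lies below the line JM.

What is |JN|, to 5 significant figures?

33.574

J is at the origin; J and M share the same y with |JM| = 39.6 and M on the +x side, so M = (39.600, 0.0000). A1 meets JM tangentially, so RM is at right angles to JM, so R = M + (0, -6.6) = (39.600, -6.6000). Since RN ⟂ NT (tangency), |RT| = √(6.6² + 23.5²) = 24.409 regardless of where N sits on A1. So T lies on both circle(J, 39.0) and circle(R, 24.409); the below-JM intersection is T = (27.407, -27.746). N is the foot of the tangent from T: N = (33.204, -4.9720).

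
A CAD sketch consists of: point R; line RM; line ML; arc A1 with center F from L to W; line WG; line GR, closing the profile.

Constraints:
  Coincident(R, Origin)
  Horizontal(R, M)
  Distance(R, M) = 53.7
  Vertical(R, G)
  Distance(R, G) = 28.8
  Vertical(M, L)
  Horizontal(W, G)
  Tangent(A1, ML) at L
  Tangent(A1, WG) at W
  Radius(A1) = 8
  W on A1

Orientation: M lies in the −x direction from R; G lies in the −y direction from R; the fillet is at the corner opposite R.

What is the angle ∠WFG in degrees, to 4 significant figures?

80.07°

The virtual corner opposite R is at (-53.70, -28.80). The tangent condition forces FL to be normal to ML and tangency of A1 to WG means the radius FW is perpendicular to WG, with radius 8.0, so the center F sits 8.0 in from both sides at F = (-45.70, -20.80). That places the tangent points at L = (-53.70, -20.80) on ML and W = (-45.70, -28.80) on WG. Then cos ∠WFG = FW·FG / (|FW||FG|), giving 80.07°.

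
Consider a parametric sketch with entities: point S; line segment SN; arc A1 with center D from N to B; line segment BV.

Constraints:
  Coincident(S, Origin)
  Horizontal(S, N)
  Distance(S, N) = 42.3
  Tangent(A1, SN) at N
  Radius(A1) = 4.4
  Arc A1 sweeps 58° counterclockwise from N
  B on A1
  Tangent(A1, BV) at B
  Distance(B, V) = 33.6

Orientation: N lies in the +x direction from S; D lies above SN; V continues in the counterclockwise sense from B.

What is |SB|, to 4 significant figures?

46.08

A1 meets SN tangentially, so DN is at right angles to SN, so D = N + (0, 4.4) = (42.30, 4.400). On A1, N sits at bearing -90° from D; a 58° counterclockwise sweep puts B at bearing -32°, so B = D + 4.4·(cos -32°, sin -32°) = (46.03, 2.068). Then |SB| = |B − S| = 46.08.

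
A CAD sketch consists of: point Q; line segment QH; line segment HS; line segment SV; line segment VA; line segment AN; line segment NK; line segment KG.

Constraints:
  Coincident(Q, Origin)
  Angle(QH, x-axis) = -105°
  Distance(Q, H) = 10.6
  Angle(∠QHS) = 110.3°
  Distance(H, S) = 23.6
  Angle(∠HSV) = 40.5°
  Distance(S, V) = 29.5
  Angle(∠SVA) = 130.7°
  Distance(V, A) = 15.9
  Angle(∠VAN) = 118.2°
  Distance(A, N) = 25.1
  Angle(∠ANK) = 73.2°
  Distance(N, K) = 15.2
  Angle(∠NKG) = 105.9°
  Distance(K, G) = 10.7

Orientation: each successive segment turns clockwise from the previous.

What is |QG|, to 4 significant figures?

7.459

Q is at the origin; QH runs at -105.0° with length 10.6, so H = (-2.743, -10.24). ∠QHS = 110.3° gives HS at -174.7° from the x-axis; with |HS| = 23.6, S = (-26.24, -12.42). ∠HSV = 40.5° gives SV at 45.80° from the x-axis; with |SV| = 29.5, V = (-5.676, 8.730). ∠SVA = 130.7° gives VA at -3.500° from the x-axis; with |VA| = 15.9, A = (10.19, 7.759). ∠VAN = 118.2° gives AN at -65.30° from the x-axis; with |AN| = 25.1, N = (20.68, -15.04). ∠ANK = 73.2° gives NK at -172.1° from the x-axis; with |NK| = 15.2, K = (5.627, -17.13). ∠NKG = 105.9° gives KG at 113.8° from the x-axis; with |KG| = 10.7, G = (1.309, -7.343). Then |QG| = |G − Q| = 7.459.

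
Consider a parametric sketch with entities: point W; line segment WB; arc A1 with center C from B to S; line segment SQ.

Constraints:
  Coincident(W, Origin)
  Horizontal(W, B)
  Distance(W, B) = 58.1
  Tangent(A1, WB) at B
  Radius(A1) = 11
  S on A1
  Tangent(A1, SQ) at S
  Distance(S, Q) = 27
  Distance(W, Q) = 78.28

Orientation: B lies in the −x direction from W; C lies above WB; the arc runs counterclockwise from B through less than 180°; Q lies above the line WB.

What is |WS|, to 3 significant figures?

53.3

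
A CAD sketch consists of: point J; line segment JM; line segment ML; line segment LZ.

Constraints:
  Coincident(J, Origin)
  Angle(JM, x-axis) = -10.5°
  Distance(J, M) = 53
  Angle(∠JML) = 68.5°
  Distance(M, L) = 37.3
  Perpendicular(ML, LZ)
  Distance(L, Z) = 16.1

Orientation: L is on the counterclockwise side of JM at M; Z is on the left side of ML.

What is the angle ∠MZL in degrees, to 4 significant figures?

66.65°

∠JML = 68.5°, so ML runs at -10.5° + (180° − 68.5°) = 101.0° from the x-axis; with |ML| = 37.3, L = M + 37.3·(cos 101.0°, sin 101.0°) = (45.00, 26.96). The perpendicularity gives LZ at right angles to ML; with |LZ| = 16.1 on the left of ML, Z = L + 16.1·(-0.9816, -0.1908) = (29.19, 23.88). Then cos ∠MZL = ZM·ZL / (|ZM||ZL|), giving 66.65°.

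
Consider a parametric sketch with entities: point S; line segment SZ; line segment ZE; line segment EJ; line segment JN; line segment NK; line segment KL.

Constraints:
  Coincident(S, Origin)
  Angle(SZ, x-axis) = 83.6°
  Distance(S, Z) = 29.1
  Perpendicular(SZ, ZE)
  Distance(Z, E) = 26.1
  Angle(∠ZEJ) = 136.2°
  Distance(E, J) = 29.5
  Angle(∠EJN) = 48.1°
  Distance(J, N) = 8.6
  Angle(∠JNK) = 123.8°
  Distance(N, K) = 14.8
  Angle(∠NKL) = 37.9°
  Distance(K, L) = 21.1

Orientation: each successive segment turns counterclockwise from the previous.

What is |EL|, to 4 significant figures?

28.10

S is at the origin; SZ runs at 83.6° with length 29.1, so Z = (3.244, 28.92). The perpendicularity gives ZE at right angles to SZ, so ZE runs at 173.6°; with |ZE| = 26.1, E = (-22.69, 31.83). ∠ZEJ = 136.2° gives EJ at -142.6° from the x-axis; with |EJ| = 29.5, J = (-46.13, 13.91). ∠EJN = 48.1° gives JN at -10.70° from the x-axis; with |JN| = 8.6, N = (-37.68, 12.31). ∠JNK = 123.8° gives NK at 45.50° from the x-axis; with |NK| = 14.8, K = (-27.30, 22.87). ∠NKL = 37.9° gives KL at -172.4° from the x-axis; with |KL| = 21.1, L = (-48.22, 20.08). Then |EL| = |L − E| = 28.10.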